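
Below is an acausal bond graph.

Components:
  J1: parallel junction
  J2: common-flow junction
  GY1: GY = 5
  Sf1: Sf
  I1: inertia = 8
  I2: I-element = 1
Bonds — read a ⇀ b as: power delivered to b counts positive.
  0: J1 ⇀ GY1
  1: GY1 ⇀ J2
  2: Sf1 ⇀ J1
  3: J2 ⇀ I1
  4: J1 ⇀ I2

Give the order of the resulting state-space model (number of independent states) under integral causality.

b2 stroke at Sf1  (Sf1 (Sf) sets flow on bond)
b3 stroke at I1  (I1 integral (f out))
b1 stroke at J2  (1-jn J2 has f-setter on 3)
b0 stroke at J1  (GY GY1: same side as bond 1)
b4 stroke at I2  (J1: bond 0 brought effort, rest push out)

2  (I1, I2 all integral)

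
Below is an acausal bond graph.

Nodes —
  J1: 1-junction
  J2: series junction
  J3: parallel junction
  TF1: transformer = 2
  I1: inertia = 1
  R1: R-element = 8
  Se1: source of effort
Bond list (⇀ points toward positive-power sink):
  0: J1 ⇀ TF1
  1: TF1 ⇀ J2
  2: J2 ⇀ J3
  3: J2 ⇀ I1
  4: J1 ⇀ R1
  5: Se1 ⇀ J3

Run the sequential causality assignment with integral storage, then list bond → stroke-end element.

b0 |TF1
b1 |J2
b2 |J2
b3 |I1
b4 |J1
b5 |J3

β5 stroke→J3  (Se1 fixes effort; stroke away)
β2 stroke→J2  (common-e at J3 fixed by 5)
β3 stroke→I1  (prefer integral on I1)
β1 stroke→J2  (J2 flow already set via bond 3)
β0 stroke→TF1  (TF1: transformer flips bond 1)
β4 stroke→J1  (1-jn J1 has f-setter on 0)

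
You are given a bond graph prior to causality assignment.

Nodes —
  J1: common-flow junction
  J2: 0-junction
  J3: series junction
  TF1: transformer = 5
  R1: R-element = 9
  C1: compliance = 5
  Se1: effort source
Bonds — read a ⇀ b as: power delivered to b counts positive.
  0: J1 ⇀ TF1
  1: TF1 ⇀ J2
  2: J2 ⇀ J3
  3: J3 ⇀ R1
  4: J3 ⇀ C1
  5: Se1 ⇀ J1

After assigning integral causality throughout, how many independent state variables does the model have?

1  (C1 all integral)

#5 |J1  (Se1: effort source, stroke at far end)
#0 |TF1  (closing 1-jn rule on J1)
#1 |J2  (TF1: transformer flips bond 0)
#2 |J3  (0-jn J2 has e-setter on 1)
#4 |J3  (C1: C, integral causality)
#3 |R1  (J3: last free bond brings flow in)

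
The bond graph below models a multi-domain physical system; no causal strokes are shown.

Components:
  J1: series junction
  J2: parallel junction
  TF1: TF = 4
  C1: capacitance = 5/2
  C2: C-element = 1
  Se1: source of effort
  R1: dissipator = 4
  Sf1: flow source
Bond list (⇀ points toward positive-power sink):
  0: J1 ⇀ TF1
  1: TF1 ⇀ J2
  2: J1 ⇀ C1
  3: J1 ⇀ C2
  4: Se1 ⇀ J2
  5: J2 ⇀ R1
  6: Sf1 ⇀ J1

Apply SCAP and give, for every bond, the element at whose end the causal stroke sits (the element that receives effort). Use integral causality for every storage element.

β4 stroke at J2  (source Se1 imposes e)
β6 stroke at Sf1  (Sf1 (Sf) sets flow on bond)
β0 stroke at J1  (1-jn J1 has f-setter on 6)
β2 stroke at J1  (J1: bond 6 brought flow, rest push out)
β3 stroke at J1  (J1: bond 6 brought flow, rest push out)
β1 stroke at TF1  (common-e at J2 fixed by 4)
β5 stroke at R1  (common-e at J2 fixed by 4)

b0 stroke at J1
b1 stroke at TF1
b2 stroke at J1
b3 stroke at J1
b4 stroke at J2
b5 stroke at R1
b6 stroke at Sf1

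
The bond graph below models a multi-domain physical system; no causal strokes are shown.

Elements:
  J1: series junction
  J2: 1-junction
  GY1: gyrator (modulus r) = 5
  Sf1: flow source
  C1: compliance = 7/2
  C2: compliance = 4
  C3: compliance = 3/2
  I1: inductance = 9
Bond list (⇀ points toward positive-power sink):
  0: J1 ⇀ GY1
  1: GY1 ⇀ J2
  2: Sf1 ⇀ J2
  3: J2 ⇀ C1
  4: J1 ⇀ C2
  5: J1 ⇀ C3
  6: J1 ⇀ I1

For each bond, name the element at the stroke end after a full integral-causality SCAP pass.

b2 |Sf1  (Sf1 fixes flow; stroke at Sf1)
b1 |J2  (common-f at J2 fixed by 2)
b3 |J2  (common-f at J2 fixed by 2)
b0 |J1  (GY GY1: same side as bond 1)
b4 |J1  (C2: C, integral causality)
b5 |J1  (prefer integral on C3)
b6 |I1  (closing 1-jn rule on J1)

b0 |J1
b1 |J2
b2 |Sf1
b3 |J2
b4 |J1
b5 |J1
b6 |I1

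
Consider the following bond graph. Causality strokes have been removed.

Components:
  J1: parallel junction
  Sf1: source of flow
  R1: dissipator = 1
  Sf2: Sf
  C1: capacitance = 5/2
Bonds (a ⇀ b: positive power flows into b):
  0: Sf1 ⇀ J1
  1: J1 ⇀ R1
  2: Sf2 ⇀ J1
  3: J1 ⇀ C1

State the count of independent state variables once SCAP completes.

β0 stroke at Sf1  (Sf1: flow source, stroke at near end)
β2 stroke at Sf2  (source Sf2 imposes f)
β3 stroke at J1  (C1: C, integral causality)
β1 stroke at R1  (J1: bond 3 brought effort, rest push out)

1  (C1 all integral)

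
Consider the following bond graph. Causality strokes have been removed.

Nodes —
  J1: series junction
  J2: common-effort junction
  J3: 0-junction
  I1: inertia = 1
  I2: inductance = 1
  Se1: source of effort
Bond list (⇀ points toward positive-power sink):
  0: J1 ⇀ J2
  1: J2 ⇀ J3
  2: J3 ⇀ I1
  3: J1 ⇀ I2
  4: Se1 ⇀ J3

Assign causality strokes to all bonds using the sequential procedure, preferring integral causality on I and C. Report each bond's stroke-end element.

bond 0 stroke→J1
bond 1 stroke→J2
bond 2 stroke→I1
bond 3 stroke→I2
bond 4 stroke→J3

β4 stroke at J3  (source Se1 imposes e)
β1 stroke at J2  (J3 effort already set via bond 4)
β2 stroke at I1  (common-e at J3 fixed by 4)
β0 stroke at J1  (J2: bond 1 brought effort, rest push out)
β3 stroke at I2  (J1 needs exactly one f-in)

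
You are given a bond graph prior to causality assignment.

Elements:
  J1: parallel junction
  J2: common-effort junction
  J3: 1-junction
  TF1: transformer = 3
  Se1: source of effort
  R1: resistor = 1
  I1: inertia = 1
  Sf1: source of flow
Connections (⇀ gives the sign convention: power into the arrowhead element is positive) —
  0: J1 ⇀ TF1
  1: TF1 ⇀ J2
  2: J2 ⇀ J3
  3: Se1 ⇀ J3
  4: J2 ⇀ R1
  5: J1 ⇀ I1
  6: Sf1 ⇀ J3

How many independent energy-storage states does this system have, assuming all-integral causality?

1  (I1 all integral)

b3 |J3  (source Se1 imposes e)
b6 |Sf1  (Sf1 fixes flow; stroke at Sf1)
b2 |J3  (1-jn J3 has f-setter on 6)
b5 |I1  (I1 integral (f out))
b0 |J1  (closing 0-jn rule on J1)
b1 |TF1  (through TF1, causality passes straight; one stroke at TF1)
b4 |J2  (J2 needs exactly one e-in)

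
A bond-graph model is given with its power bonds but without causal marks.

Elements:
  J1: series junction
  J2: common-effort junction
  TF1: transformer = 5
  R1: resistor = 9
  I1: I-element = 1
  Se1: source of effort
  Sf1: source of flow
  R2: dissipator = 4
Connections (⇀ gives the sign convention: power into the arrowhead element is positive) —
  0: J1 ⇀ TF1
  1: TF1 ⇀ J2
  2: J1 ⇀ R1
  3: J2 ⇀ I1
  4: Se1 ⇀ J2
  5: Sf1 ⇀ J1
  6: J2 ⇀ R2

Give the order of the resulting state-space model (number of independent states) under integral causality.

#4 |J2  (Se1 fixes effort; stroke away)
#5 |Sf1  (Sf1 (Sf) sets flow on bond)
#0 |J1  (J1 flow already set via bond 5)
#2 |J1  (J1: bond 5 brought flow, rest push out)
#1 |TF1  (0-jn J2 has e-setter on 4)
#3 |I1  (J2 effort already set via bond 4)
#6 |R2  (0-jn J2 has e-setter on 4)

1  (I1 all integral)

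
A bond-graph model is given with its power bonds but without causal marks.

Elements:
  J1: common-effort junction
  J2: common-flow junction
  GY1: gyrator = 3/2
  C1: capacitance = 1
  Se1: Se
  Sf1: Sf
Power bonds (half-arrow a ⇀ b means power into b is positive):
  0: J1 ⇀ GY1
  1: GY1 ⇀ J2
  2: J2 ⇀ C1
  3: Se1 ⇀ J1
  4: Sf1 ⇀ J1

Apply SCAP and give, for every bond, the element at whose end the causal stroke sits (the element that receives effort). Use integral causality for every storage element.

#0 →GY1
#1 →GY1
#2 →J2
#3 →J1
#4 →Sf1

bond 3 stroke→J1  (Se1 fixes effort; stroke away)
bond 4 stroke→Sf1  (Sf1 (Sf) sets flow on bond)
bond 0 stroke→GY1  (J1: bond 3 brought effort, rest push out)
bond 1 stroke→GY1  (through GY1, causality inverts; strokes same side of GY1)
bond 2 stroke→J2  (common-f at J2 fixed by 1)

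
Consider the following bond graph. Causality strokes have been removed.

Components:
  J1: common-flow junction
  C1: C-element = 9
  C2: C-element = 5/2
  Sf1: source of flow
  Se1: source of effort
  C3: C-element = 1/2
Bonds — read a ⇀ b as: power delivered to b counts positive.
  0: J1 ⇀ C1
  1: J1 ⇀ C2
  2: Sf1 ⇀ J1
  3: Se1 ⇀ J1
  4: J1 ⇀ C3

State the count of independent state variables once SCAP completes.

#2 →Sf1  (Sf1: flow source, stroke at near end)
#3 →J1  (Se1: effort source, stroke at far end)
#0 →J1  (1-jn J1 has f-setter on 2)
#1 →J1  (1-jn J1 has f-setter on 2)
#4 →J1  (J1 flow already set via bond 2)

3  (C1, C2, C3 all integral)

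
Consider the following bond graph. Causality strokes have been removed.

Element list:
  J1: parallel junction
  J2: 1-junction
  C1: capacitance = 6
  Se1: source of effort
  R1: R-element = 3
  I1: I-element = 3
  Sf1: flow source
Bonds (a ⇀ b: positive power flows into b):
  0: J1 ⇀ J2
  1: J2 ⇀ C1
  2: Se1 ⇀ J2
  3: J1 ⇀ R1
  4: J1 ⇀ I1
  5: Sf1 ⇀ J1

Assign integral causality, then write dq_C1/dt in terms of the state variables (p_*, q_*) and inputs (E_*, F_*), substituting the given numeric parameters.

dq_C1/dt = E_Se1/3 + F_Sf1 - p_I1/3 - q_C1/18

b2 |J2  (source Se1 imposes e)
b5 |Sf1  (Sf1: flow source, stroke at near end)
b1 |J2  (prefer integral on C1)
b0 |J1  (J2 needs exactly one f-in)
b3 |R1  (common-e at J1 fixed by 0)
b4 |I1  (0-jn J1 has e-setter on 0)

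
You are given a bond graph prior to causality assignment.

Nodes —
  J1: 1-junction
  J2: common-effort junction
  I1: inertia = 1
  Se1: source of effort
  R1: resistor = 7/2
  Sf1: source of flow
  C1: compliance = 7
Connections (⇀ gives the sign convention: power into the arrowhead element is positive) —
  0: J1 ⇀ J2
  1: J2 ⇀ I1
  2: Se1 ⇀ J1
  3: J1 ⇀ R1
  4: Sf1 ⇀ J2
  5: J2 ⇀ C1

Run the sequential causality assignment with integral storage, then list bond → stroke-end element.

#0 stroke at J1
#1 stroke at I1
#2 stroke at J1
#3 stroke at R1
#4 stroke at Sf1
#5 stroke at J2

β2 stroke→J1  (Se1 (Se) sets effort on bond)
β4 stroke→Sf1  (Sf1: flow source, stroke at near end)
β1 stroke→I1  (I1 outputs flow p/I1)
β5 stroke→J2  (C1 integral (e out))
β0 stroke→J1  (J2: bond 5 brought effort, rest push out)
β3 stroke→R1  (J1 needs exactly one f-in)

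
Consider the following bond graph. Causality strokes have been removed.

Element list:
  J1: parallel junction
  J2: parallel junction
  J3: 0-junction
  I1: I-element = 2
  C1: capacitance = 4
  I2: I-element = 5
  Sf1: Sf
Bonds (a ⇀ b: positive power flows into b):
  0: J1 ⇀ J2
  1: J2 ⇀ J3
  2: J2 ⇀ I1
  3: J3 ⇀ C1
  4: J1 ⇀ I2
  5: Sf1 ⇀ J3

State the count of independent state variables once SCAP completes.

3  (C1, I1, I2 all integral)

bond 5 |Sf1  (Sf1: flow source, stroke at near end)
bond 2 |I1  (I1: I, integral causality)
bond 3 |J3  (C1 outputs effort q/C1)
bond 1 |J2  (common-e at J3 fixed by 3)
bond 0 |J1  (J2: bond 1 brought effort, rest push out)
bond 4 |I2  (0-jn J1 has e-setter on 0)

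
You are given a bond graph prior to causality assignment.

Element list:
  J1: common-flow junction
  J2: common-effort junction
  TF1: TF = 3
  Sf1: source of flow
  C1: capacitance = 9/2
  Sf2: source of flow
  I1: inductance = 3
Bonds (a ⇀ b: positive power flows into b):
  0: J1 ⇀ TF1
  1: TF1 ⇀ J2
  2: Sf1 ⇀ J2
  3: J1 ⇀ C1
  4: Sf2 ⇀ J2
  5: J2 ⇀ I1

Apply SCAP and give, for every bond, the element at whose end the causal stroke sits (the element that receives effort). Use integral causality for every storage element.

b0 stroke→TF1
b1 stroke→J2
b2 stroke→Sf1
b3 stroke→J1
b4 stroke→Sf2
b5 stroke→I1

#2 |Sf1  (Sf1 fixes flow; stroke at Sf1)
#4 |Sf2  (source Sf2 imposes f)
#3 |J1  (C1 outputs effort q/C1)
#0 |TF1  (J1 needs exactly one f-in)
#1 |J2  (through TF1, causality passes straight; one stroke at TF1)
#5 |I1  (J2 effort already set via bond 1)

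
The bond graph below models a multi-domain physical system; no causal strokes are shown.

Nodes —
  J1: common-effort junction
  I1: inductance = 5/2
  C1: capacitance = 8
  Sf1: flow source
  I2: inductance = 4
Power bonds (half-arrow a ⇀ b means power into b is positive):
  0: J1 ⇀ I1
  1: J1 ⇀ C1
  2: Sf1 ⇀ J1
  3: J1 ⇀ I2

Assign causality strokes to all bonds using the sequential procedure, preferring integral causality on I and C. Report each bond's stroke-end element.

β2 |Sf1  (source Sf1 imposes f)
β0 |I1  (I1 integral (f out))
β1 |J1  (C1 integral (e out))
β3 |I2  (common-e at J1 fixed by 1)

#0 →I1
#1 →J1
#2 →Sf1
#3 →I2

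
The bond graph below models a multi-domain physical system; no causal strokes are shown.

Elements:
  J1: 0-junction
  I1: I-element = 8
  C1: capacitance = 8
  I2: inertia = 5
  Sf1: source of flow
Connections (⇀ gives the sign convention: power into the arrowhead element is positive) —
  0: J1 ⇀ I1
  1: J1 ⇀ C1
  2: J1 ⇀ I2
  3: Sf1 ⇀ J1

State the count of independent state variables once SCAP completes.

b3 stroke at Sf1  (Sf1 (Sf) sets flow on bond)
b0 stroke at I1  (prefer integral on I1)
b1 stroke at J1  (prefer integral on C1)
b2 stroke at I2  (J1 effort already set via bond 1)

3  (C1, I1, I2 all integral)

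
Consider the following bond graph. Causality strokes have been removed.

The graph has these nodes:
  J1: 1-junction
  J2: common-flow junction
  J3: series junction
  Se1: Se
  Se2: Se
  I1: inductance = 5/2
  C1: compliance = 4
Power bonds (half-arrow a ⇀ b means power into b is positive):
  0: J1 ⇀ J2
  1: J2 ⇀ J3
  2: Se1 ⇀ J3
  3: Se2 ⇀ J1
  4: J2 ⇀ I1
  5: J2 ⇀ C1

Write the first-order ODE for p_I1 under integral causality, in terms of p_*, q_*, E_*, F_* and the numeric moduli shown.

#2 →J3  (Se1 (Se) sets effort on bond)
#3 →J1  (Se2 (Se) sets effort on bond)
#0 →J2  (J1: last free bond brings flow in)
#1 →J2  (closing 1-jn rule on J3)
#4 →I1  (I1 integral (f out))
#5 →J2  (common-f at J2 fixed by 4)

dp_I1/dt = E_Se1 + E_Se2 - q_C1/4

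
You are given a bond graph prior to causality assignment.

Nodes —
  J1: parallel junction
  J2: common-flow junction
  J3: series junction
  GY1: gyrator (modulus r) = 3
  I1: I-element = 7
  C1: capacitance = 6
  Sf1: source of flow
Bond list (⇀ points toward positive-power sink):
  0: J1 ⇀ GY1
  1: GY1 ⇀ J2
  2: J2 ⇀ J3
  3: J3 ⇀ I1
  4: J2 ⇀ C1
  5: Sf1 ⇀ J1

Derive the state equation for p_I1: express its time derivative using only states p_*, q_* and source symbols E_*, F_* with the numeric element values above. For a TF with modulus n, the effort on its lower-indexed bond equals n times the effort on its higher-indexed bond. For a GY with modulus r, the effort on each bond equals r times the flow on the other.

β5 →Sf1  (Sf1 fixes flow; stroke at Sf1)
β0 →J1  (J1: last free bond brings effort in)
β1 →J2  (GY GY1: same side as bond 0)
β3 →I1  (I1 outputs flow p/I1)
β2 →J3  (J3: bond 3 brought flow, rest push out)
β4 →J2  (J2 flow already set via bond 2)

dp_I1/dt = 3*F_Sf1 - q_C1/6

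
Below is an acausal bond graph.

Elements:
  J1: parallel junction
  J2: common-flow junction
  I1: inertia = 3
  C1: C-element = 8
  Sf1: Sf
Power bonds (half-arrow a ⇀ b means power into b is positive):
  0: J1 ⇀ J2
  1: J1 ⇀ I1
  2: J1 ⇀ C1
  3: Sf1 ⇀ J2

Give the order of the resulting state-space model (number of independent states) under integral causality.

bond 3 stroke at Sf1  (Sf1 (Sf) sets flow on bond)
bond 0 stroke at J2  (J2: bond 3 brought flow, rest push out)
bond 1 stroke at I1  (prefer integral on I1)
bond 2 stroke at J1  (J1: last free bond brings effort in)

2  (C1, I1 all integral)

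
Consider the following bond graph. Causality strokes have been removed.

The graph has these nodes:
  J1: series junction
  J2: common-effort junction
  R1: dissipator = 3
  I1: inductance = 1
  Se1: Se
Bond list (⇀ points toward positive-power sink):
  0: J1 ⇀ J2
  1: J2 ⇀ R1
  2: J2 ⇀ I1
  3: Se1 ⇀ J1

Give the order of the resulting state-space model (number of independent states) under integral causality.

1  (I1 all integral)

#3 stroke→J1  (source Se1 imposes e)
#0 stroke→J2  (J1 needs exactly one f-in)
#1 stroke→R1  (J2: bond 0 brought effort, rest push out)
#2 stroke→I1  (J2 effort already set via bond 0)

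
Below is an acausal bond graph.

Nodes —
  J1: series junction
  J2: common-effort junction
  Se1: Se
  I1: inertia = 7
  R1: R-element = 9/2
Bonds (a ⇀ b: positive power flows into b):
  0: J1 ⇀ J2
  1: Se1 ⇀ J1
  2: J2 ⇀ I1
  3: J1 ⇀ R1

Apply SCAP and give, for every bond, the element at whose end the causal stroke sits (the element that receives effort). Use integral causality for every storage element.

bond 1 stroke→J1  (Se1 (Se) sets effort on bond)
bond 2 stroke→I1  (I1: I, integral causality)
bond 0 stroke→J2  (J2 needs exactly one e-in)
bond 3 stroke→J1  (1-jn J1 has f-setter on 0)

bond 0 stroke→J2
bond 1 stroke→J1
bond 2 stroke→I1
bond 3 stroke→J1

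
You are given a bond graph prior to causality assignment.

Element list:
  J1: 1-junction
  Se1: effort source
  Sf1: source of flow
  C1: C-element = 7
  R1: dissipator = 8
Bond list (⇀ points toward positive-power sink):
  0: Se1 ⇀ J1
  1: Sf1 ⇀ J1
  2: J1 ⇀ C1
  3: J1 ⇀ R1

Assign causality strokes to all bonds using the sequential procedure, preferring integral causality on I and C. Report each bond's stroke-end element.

b0 →J1  (Se1 (Se) sets effort on bond)
b1 →Sf1  (Sf1 fixes flow; stroke at Sf1)
b2 →J1  (J1 flow already set via bond 1)
b3 →J1  (1-jn J1 has f-setter on 1)

b0 →J1
b1 →Sf1
b2 →J1
b3 →J1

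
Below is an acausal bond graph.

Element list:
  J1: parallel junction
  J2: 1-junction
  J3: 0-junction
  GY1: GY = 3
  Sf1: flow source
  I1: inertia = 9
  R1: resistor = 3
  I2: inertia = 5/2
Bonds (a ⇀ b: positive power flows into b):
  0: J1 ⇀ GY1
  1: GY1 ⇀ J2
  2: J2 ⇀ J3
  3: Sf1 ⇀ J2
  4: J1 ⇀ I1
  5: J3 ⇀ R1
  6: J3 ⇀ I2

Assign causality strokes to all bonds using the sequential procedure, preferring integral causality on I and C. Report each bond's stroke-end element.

bond 0 →J1
bond 1 →J2
bond 2 →J2
bond 3 →Sf1
bond 4 →I1
bond 5 →J3
bond 6 →I2

#3 →Sf1  (source Sf1 imposes f)
#1 →J2  (1-jn J2 has f-setter on 3)
#2 →J2  (J2 flow already set via bond 3)
#0 →J1  (through GY1, causality inverts; strokes same side of GY1)
#4 →I1  (common-e at J1 fixed by 0)
#6 →I2  (I2 integral (f out))
#5 →J3  (J3: last free bond brings effort in)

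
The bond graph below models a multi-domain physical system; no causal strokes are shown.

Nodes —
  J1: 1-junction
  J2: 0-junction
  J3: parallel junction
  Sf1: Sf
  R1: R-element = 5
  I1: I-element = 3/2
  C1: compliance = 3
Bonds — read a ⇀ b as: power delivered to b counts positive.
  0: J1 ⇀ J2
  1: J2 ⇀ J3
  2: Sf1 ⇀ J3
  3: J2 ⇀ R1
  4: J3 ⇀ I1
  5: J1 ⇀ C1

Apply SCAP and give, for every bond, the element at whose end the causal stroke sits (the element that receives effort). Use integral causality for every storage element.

bond 2 stroke→Sf1  (Sf1 (Sf) sets flow on bond)
bond 4 stroke→I1  (I1 integral (f out))
bond 1 stroke→J3  (J3: last free bond brings effort in)
bond 5 stroke→J1  (prefer integral on C1)
bond 0 stroke→J2  (only one flow-in slot at J1)
bond 3 stroke→R1  (common-e at J2 fixed by 0)

β0 →J2
β1 →J3
β2 →Sf1
β3 →R1
β4 →I1
β5 →J1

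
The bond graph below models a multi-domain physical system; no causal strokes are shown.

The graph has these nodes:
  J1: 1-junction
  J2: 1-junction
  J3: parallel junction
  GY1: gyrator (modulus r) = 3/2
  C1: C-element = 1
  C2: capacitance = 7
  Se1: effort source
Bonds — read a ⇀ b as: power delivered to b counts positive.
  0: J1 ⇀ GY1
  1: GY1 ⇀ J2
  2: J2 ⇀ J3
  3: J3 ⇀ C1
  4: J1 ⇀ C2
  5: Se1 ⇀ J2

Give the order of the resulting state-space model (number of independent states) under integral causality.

2  (C1, C2 all integral)

bond 5 →J2  (source Se1 imposes e)
bond 3 →J3  (prefer integral on C1)
bond 2 →J2  (J3 effort already set via bond 3)
bond 1 →GY1  (J2 needs exactly one f-in)
bond 0 →GY1  (GY1 both-in/both-out from 1)
bond 4 →J1  (J1: bond 0 brought flow, rest push out)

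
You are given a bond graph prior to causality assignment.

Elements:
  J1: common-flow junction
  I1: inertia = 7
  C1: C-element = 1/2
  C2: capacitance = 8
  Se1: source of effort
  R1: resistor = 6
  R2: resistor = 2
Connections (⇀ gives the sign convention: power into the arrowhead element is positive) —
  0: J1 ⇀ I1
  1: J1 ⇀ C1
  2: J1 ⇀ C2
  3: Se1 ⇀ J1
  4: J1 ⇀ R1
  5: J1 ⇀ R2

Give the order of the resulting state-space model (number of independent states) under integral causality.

3  (C1, C2, I1 all integral)

b3 |J1  (Se1: effort source, stroke at far end)
b0 |I1  (I1: I, integral causality)
b1 |J1  (J1: bond 0 brought flow, rest push out)
b2 |J1  (J1 flow already set via bond 0)
b4 |J1  (common-f at J1 fixed by 0)
b5 |J1  (J1 flow already set via bond 0)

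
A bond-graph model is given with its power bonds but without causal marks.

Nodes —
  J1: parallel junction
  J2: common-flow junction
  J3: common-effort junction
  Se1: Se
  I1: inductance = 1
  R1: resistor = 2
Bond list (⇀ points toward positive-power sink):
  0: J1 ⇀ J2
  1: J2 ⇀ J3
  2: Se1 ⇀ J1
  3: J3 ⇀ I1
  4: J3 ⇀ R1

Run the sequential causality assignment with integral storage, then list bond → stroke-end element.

#2 →J1  (Se1 (Se) sets effort on bond)
#0 →J2  (J1 effort already set via bond 2)
#1 →J3  (closing 1-jn rule on J2)
#3 →I1  (J3: bond 1 brought effort, rest push out)
#4 →R1  (J3: bond 1 brought effort, rest push out)

β0 stroke at J2
β1 stroke at J3
β2 stroke at J1
β3 stroke at I1
β4 stroke at R1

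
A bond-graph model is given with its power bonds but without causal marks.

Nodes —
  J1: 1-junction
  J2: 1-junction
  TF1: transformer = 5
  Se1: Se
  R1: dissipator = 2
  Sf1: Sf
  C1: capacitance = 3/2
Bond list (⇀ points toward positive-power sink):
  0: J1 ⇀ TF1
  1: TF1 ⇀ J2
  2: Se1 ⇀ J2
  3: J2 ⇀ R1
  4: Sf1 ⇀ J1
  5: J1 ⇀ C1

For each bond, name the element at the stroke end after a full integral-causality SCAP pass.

#2 |J2  (Se1 fixes effort; stroke away)
#4 |Sf1  (Sf1: flow source, stroke at near end)
#0 |J1  (J1 flow already set via bond 4)
#5 |J1  (J1: bond 4 brought flow, rest push out)
#1 |TF1  (through TF1, causality passes straight; one stroke at TF1)
#3 |J2  (J2 flow already set via bond 1)

bond 0 →J1
bond 1 →TF1
bond 2 →J2
bond 3 →J2
bond 4 →Sf1
bond 5 →J1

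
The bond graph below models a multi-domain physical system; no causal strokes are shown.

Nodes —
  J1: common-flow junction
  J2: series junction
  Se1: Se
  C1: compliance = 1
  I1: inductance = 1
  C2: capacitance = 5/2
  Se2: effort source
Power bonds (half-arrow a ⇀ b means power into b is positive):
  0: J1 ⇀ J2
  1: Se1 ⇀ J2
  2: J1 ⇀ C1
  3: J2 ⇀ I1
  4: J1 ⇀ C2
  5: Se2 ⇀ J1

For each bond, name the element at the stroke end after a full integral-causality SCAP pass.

bond 1 →J2  (Se1 fixes effort; stroke away)
bond 5 →J1  (Se2 (Se) sets effort on bond)
bond 2 →J1  (C1 outputs effort q/C1)
bond 3 →I1  (prefer integral on I1)
bond 0 →J2  (J2: bond 3 brought flow, rest push out)
bond 4 →J1  (J1: bond 0 brought flow, rest push out)

bond 0 |J2
bond 1 |J2
bond 2 |J1
bond 3 |I1
bond 4 |J1
bond 5 |J1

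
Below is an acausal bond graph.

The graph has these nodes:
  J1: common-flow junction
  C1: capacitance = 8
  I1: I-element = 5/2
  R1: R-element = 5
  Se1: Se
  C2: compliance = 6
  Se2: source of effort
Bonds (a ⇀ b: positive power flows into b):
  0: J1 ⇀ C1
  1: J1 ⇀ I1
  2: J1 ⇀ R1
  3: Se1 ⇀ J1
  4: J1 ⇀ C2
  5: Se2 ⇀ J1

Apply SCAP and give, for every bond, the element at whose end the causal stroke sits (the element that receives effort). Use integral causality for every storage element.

#3 stroke→J1  (Se1 fixes effort; stroke away)
#5 stroke→J1  (Se2: effort source, stroke at far end)
#0 stroke→J1  (C1: C, integral causality)
#1 stroke→I1  (I1 integral (f out))
#2 stroke→J1  (J1: bond 1 brought flow, rest push out)
#4 stroke→J1  (1-jn J1 has f-setter on 1)

b0 →J1
b1 →I1
b2 →J1
b3 →J1
b4 →J1
b5 →J1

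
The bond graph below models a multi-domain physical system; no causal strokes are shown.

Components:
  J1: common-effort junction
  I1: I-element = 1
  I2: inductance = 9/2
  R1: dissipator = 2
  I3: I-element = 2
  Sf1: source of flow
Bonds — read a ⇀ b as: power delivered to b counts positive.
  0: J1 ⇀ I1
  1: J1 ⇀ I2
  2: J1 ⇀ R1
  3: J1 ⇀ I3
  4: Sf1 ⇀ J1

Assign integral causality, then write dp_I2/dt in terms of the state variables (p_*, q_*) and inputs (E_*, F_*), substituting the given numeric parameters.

b4 stroke→Sf1  (Sf1 (Sf) sets flow on bond)
b0 stroke→I1  (I1 integral (f out))
b1 stroke→I2  (I2 integral (f out))
b3 stroke→I3  (I3: I, integral causality)
b2 stroke→J1  (closing 0-jn rule on J1)

dp_I2/dt = 2*F_Sf1 - 2*p_I1 - 4*p_I2/9 - p_I3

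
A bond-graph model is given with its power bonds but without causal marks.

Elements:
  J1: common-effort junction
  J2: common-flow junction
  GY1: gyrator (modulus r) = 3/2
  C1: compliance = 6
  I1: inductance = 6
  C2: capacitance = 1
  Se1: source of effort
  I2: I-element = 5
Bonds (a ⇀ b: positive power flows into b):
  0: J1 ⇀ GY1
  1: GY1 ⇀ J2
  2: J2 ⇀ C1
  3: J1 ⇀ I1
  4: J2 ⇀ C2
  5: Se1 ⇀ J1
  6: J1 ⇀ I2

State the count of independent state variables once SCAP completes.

β5 →J1  (Se1: effort source, stroke at far end)
β0 →GY1  (common-e at J1 fixed by 5)
β3 →I1  (J1: bond 5 brought effort, rest push out)
β6 →I2  (J1: bond 5 brought effort, rest push out)
β1 →GY1  (through GY1, causality inverts; strokes same side of GY1)
β2 →J2  (J2 flow already set via bond 1)
β4 →J2  (common-f at J2 fixed by 1)

4  (C1, C2, I1, I2 all integral)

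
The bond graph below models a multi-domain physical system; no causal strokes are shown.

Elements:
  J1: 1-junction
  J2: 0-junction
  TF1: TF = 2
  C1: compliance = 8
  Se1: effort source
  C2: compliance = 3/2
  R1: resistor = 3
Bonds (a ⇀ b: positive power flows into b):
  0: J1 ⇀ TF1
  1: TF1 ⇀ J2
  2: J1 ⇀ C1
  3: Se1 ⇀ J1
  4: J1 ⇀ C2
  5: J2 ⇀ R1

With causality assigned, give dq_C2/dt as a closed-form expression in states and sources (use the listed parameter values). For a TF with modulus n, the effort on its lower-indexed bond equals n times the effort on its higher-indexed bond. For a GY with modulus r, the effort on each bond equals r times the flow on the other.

dq_C2/dt = E_Se1/12 - q_C1/96 - q_C2/18

β3 |J1  (Se1 fixes effort; stroke away)
β2 |J1  (prefer integral on C1)
β4 |J1  (C2 outputs effort q/C2)
β0 |TF1  (J1 needs exactly one f-in)
β1 |J2  (TF TF1: opposite of bond 0)
β5 |R1  (J2 effort already set via bond 1)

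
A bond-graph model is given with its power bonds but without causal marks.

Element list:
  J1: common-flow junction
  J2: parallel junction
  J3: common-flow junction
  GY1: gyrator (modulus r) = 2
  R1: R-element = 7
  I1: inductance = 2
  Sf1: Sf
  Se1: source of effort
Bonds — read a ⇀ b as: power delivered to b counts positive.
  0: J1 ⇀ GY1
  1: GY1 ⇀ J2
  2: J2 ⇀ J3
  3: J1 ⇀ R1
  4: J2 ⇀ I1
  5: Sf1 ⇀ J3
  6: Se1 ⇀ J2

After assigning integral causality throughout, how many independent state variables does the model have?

bond 5 →Sf1  (source Sf1 imposes f)
bond 6 →J2  (Se1 (Se) sets effort on bond)
bond 1 →GY1  (J2: bond 6 brought effort, rest push out)
bond 2 →J3  (0-jn J2 has e-setter on 6)
bond 4 →I1  (J2: bond 6 brought effort, rest push out)
bond 0 →GY1  (GY1: gyrator matches bond 1)
bond 3 →J1  (1-jn J1 has f-setter on 0)

1  (I1 all integral)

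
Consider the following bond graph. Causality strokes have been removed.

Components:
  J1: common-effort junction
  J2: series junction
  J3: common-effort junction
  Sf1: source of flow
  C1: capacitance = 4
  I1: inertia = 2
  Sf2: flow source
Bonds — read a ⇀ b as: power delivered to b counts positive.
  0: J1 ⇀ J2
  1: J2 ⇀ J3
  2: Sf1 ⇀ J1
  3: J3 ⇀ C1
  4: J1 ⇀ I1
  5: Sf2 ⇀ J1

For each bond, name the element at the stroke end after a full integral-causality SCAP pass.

#2 →Sf1  (Sf1 (Sf) sets flow on bond)
#5 →Sf2  (Sf2 (Sf) sets flow on bond)
#3 →J3  (prefer integral on C1)
#1 →J2  (common-e at J3 fixed by 3)
#0 →J1  (closing 1-jn rule on J2)
#4 →I1  (common-e at J1 fixed by 0)

#0 stroke at J1
#1 stroke at J2
#2 stroke at Sf1
#3 stroke at J3
#4 stroke at I1
#5 stroke at Sf2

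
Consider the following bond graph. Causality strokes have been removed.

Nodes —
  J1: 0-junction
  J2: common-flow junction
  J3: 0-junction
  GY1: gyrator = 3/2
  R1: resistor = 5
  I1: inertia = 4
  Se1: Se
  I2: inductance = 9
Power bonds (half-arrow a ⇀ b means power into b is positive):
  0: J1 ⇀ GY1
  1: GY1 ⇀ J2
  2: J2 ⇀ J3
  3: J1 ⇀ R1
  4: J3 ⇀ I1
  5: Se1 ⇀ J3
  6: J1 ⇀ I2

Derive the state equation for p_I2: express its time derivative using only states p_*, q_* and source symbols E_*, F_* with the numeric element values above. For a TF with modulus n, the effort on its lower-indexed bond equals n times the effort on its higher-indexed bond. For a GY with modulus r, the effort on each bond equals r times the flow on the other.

β5 |J3  (Se1 fixes effort; stroke away)
β2 |J2  (J3: bond 5 brought effort, rest push out)
β4 |I1  (J3: bond 5 brought effort, rest push out)
β1 |GY1  (only one flow-in slot at J2)
β0 |GY1  (GY GY1: same side as bond 1)
β6 |I2  (prefer integral on I2)
β3 |J1  (only one effort-in slot at J1)

dp_I2/dt = -10*E_Se1/3 - 5*p_I2/9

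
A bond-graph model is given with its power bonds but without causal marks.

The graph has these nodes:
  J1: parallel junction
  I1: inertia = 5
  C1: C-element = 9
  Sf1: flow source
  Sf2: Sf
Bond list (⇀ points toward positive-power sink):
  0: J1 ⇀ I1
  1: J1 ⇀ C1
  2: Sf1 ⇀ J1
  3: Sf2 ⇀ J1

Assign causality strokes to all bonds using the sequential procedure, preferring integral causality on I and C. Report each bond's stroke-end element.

b0 |I1
b1 |J1
b2 |Sf1
b3 |Sf2

#2 →Sf1  (Sf1 fixes flow; stroke at Sf1)
#3 →Sf2  (source Sf2 imposes f)
#0 →I1  (I1 outputs flow p/I1)
#1 →J1  (closing 0-jn rule on J1)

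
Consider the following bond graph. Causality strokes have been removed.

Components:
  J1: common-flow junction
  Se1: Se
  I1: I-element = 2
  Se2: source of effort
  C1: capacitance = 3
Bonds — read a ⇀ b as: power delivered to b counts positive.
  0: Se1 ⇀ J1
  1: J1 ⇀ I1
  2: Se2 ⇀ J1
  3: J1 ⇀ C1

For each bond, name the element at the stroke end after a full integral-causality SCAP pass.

bond 0 stroke at J1  (Se1 (Se) sets effort on bond)
bond 2 stroke at J1  (Se2: effort source, stroke at far end)
bond 1 stroke at I1  (I1 outputs flow p/I1)
bond 3 stroke at J1  (J1 flow already set via bond 1)

β0 |J1
β1 |I1
β2 |J1
β3 |J1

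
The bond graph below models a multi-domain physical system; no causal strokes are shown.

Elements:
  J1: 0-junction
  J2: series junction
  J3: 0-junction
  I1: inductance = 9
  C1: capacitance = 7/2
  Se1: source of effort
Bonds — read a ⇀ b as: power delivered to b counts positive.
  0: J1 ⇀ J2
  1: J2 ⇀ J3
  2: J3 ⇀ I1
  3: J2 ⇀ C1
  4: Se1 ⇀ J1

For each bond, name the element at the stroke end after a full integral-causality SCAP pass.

bond 4 |J1  (Se1: effort source, stroke at far end)
bond 0 |J2  (J1 effort already set via bond 4)
bond 2 |I1  (I1 integral (f out))
bond 1 |J3  (only one effort-in slot at J3)
bond 3 |J2  (1-jn J2 has f-setter on 1)

bond 0 →J2
bond 1 →J3
bond 2 →I1
bond 3 →J2
bond 4 →J1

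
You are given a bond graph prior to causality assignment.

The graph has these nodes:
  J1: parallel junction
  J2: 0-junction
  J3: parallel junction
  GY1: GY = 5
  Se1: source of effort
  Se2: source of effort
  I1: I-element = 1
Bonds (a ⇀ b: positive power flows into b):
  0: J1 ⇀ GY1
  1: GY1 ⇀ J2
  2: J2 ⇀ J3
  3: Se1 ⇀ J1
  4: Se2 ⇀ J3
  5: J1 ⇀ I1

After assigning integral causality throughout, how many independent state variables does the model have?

1  (I1 all integral)

b3 |J1  (Se1: effort source, stroke at far end)
b4 |J3  (Se2 fixes effort; stroke away)
b0 |GY1  (common-e at J1 fixed by 3)
b5 |I1  (J1: bond 3 brought effort, rest push out)
b2 |J2  (0-jn J3 has e-setter on 4)
b1 |GY1  (GY1 both-in/both-out from 0)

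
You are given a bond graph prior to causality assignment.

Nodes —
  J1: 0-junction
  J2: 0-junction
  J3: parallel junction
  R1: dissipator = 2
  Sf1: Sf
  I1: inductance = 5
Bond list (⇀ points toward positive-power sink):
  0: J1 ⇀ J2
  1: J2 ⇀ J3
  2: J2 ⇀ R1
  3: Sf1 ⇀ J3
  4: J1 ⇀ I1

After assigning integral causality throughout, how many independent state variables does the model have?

1  (I1 all integral)

bond 3 stroke→Sf1  (Sf1 fixes flow; stroke at Sf1)
bond 1 stroke→J3  (J3: last free bond brings effort in)
bond 4 stroke→I1  (I1 outputs flow p/I1)
bond 0 stroke→J1  (only one effort-in slot at J1)
bond 2 stroke→J2  (closing 0-jn rule on J2)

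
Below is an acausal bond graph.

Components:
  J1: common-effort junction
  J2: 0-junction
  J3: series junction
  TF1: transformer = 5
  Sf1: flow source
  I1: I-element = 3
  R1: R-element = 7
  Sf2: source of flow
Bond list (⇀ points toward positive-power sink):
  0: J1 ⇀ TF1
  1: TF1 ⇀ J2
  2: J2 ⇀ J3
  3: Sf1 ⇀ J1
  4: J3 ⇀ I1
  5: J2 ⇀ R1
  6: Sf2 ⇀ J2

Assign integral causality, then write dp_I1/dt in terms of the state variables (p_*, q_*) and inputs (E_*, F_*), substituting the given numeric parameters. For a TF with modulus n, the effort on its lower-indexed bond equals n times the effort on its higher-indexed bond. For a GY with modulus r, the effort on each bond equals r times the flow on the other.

β3 stroke→Sf1  (source Sf1 imposes f)
β6 stroke→Sf2  (Sf2 (Sf) sets flow on bond)
β0 stroke→J1  (closing 0-jn rule on J1)
β1 stroke→TF1  (through TF1, causality passes straight; one stroke at TF1)
β4 stroke→I1  (I1 outputs flow p/I1)
β2 stroke→J3  (common-f at J3 fixed by 4)
β5 stroke→J2  (J2: last free bond brings effort in)

dp_I1/dt = 35*F_Sf1 + 7*F_Sf2 - 7*p_I1/3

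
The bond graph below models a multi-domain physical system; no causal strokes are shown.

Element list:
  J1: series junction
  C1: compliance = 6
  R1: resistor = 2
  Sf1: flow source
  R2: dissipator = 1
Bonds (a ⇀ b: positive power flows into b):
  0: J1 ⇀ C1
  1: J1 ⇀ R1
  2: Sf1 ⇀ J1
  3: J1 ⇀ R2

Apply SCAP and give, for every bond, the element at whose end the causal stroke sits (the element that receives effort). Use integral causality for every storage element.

bond 0 stroke→J1
bond 1 stroke→J1
bond 2 stroke→Sf1
bond 3 stroke→J1

#2 stroke at Sf1  (Sf1 (Sf) sets flow on bond)
#0 stroke at J1  (common-f at J1 fixed by 2)
#1 stroke at J1  (J1: bond 2 brought flow, rest push out)
#3 stroke at J1  (common-f at J1 fixed by 2)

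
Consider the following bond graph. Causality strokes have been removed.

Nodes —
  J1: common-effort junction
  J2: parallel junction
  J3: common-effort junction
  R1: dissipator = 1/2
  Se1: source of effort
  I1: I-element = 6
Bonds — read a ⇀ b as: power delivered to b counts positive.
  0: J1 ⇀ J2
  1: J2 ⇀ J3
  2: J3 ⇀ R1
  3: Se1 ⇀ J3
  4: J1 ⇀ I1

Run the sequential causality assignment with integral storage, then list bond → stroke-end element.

#3 stroke→J3  (source Se1 imposes e)
#1 stroke→J2  (J3 effort already set via bond 3)
#2 stroke→R1  (0-jn J3 has e-setter on 3)
#0 stroke→J1  (J2: bond 1 brought effort, rest push out)
#4 stroke→I1  (J1: bond 0 brought effort, rest push out)

β0 →J1
β1 →J2
β2 →R1
β3 →J3
β4 →I1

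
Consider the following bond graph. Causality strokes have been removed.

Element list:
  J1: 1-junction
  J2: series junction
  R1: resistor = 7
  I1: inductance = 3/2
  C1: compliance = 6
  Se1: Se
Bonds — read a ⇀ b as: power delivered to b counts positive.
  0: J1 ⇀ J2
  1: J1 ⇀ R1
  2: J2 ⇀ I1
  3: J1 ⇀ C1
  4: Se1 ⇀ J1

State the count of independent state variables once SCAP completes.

2  (C1, I1 all integral)

b4 stroke→J1  (Se1 (Se) sets effort on bond)
b2 stroke→I1  (I1 integral (f out))
b0 stroke→J2  (J2 flow already set via bond 2)
b1 stroke→J1  (common-f at J1 fixed by 0)
b3 stroke→J1  (1-jn J1 has f-setter on 0)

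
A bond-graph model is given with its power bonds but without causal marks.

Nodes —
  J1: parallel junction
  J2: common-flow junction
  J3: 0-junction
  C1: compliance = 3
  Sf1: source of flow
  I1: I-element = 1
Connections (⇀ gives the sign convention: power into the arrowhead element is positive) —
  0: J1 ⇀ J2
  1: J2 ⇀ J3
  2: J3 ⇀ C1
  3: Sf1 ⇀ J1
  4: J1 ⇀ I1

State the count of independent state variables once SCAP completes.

2  (C1, I1 all integral)

b3 |Sf1  (Sf1 (Sf) sets flow on bond)
b2 |J3  (C1: C, integral causality)
b1 |J2  (J3: bond 2 brought effort, rest push out)
b0 |J1  (closing 1-jn rule on J2)
b4 |I1  (J1: bond 0 brought effort, rest push out)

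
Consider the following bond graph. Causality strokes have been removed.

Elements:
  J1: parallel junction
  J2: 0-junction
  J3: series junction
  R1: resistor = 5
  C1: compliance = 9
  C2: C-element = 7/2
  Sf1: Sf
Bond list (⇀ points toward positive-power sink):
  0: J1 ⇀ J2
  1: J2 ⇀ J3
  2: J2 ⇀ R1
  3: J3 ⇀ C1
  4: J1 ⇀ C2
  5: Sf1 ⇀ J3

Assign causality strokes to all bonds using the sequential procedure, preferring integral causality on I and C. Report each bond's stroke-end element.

#0 |J2
#1 |J3
#2 |R1
#3 |J3
#4 |J1
#5 |Sf1

β5 stroke at Sf1  (Sf1 fixes flow; stroke at Sf1)
β1 stroke at J3  (common-f at J3 fixed by 5)
β3 stroke at J3  (J3: bond 5 brought flow, rest push out)
β4 stroke at J1  (C2 outputs effort q/C2)
β0 stroke at J2  (J1 effort already set via bond 4)
β2 stroke at R1  (0-jn J2 has e-setter on 0)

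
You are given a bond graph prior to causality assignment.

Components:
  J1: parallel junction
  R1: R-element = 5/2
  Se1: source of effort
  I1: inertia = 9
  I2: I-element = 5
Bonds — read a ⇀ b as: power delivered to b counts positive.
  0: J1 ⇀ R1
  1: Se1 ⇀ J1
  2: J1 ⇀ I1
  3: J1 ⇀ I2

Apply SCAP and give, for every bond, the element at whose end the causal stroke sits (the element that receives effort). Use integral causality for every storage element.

b1 →J1  (Se1 (Se) sets effort on bond)
b0 →R1  (0-jn J1 has e-setter on 1)
b2 →I1  (J1: bond 1 brought effort, rest push out)
b3 →I2  (J1: bond 1 brought effort, rest push out)

β0 |R1
β1 |J1
β2 |I1
β3 |I2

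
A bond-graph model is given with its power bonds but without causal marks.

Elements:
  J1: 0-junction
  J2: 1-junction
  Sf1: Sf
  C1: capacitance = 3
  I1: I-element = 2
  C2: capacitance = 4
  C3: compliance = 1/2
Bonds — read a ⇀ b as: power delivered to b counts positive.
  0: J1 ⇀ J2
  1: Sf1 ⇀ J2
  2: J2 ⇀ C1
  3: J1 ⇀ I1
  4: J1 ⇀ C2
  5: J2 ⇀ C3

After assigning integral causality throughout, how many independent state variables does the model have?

4  (C1, C2, C3, I1 all integral)

β1 |Sf1  (Sf1 (Sf) sets flow on bond)
β0 |J2  (J2: bond 1 brought flow, rest push out)
β2 |J2  (common-f at J2 fixed by 1)
β5 |J2  (1-jn J2 has f-setter on 1)
β3 |I1  (prefer integral on I1)
β4 |J1  (J1: last free bond brings effort in)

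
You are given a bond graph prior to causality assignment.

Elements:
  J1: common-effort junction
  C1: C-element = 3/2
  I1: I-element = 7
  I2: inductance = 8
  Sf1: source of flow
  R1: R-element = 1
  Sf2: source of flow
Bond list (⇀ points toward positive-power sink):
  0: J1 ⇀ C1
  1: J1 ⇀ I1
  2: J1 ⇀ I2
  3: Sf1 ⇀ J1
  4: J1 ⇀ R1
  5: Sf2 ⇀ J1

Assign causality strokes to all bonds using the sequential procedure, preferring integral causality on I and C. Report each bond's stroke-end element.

#0 stroke→J1
#1 stroke→I1
#2 stroke→I2
#3 stroke→Sf1
#4 stroke→R1
#5 stroke→Sf2

bond 3 →Sf1  (source Sf1 imposes f)
bond 5 →Sf2  (source Sf2 imposes f)
bond 0 →J1  (C1 integral (e out))
bond 1 →I1  (J1 effort already set via bond 0)
bond 2 →I2  (common-e at J1 fixed by 0)
bond 4 →R1  (J1 effort already set via bond 0)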